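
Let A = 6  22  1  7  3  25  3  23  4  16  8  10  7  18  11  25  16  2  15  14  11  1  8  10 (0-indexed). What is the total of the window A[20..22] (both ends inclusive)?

20

Elements at indices 20..22: 11, 1, 8
sum(11, 1, 8) = 20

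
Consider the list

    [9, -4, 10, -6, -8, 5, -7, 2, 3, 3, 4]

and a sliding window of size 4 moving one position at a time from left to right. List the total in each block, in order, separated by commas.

Sliding a size-4 window across the 11 values:
(9, -4, 10, -6) → sum 9
(-4, 10, -6, -8) → sum -8
(10, -6, -8, 5) → sum 1
(-6, -8, 5, -7) → sum -16
(-8, 5, -7, 2) → sum -8
(5, -7, 2, 3) → sum 3
(-7, 2, 3, 3) → sum 1
(2, 3, 3, 4) → sum 12

9, -8, 1, -16, -8, 3, 1, 12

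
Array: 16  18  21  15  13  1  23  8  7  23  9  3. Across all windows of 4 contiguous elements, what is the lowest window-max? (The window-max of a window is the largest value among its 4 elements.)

21

[16, 18, 21, 15] → max 21
[18, 21, 15, 13] → max 21
[21, 15, 13, 1] → max 21
[15, 13, 1, 23] → max 23
[13, 1, 23, 8] → max 23
[1, 23, 8, 7] → max 23
[23, 8, 7, 23] → max 23
[8, 7, 23, 9] → max 23
[7, 23, 9, 3] → max 23
Lowest of these is 21.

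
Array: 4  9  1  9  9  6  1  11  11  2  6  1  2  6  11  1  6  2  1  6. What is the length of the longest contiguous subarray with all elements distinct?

[4] len 1
[4, 9] len 2
[4, 9, 1] len 3
[1, 9] len 2
[9] len 1
[9, 6] len 2
[9, 6, 1] len 3
[9, 6, 1, 11] len 4
[11] len 1
[11, 2] len 2
[11, 2, 6] len 3
[11, 2, 6, 1] len 4
[6, 1, 2] len 3
[1, 2, 6] len 3
[1, 2, 6, 11] len 4
[2, 6, 11, 1] len 4
[11, 1, 6] len 3
[11, 1, 6, 2] len 4
[6, 2, 1] len 3
[2, 1, 6] len 3
Longest all-distinct length: 4.

4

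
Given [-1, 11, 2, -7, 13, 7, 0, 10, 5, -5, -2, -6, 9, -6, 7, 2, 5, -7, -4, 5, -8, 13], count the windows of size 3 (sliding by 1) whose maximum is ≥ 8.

12

(-1, 11, 2) → max 11  ≥ 8 ✓
(11, 2, -7) → max 11  ≥ 8 ✓
(2, -7, 13) → max 13  ≥ 8 ✓
(-7, 13, 7) → max 13  ≥ 8 ✓
(13, 7, 0) → max 13  ≥ 8 ✓
(7, 0, 10) → max 10  ≥ 8 ✓
(0, 10, 5) → max 10  ≥ 8 ✓
(10, 5, -5) → max 10  ≥ 8 ✓
(5, -5, -2) → max 5
(-5, -2, -6) → max -2
(-2, -6, 9) → max 9  ≥ 8 ✓
(-6, 9, -6) → max 9  ≥ 8 ✓
(9, -6, 7) → max 9  ≥ 8 ✓
(-6, 7, 2) → max 7
(7, 2, 5) → max 7
(2, 5, -7) → max 5
(5, -7, -4) → max 5
(-7, -4, 5) → max 5
(-4, 5, -8) → max 5
(5, -8, 13) → max 13  ≥ 8 ✓
12 windows satisfy the condition.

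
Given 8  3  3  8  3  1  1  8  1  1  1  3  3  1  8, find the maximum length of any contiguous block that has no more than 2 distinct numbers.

[8] 1 distinct, len 1
[8, 3] 2 distinct, len 2
[8, 3, 3] 2 distinct, len 3
[8, 3, 3, 8] 2 distinct, len 4
[8, 3, 3, 8, 3] 2 distinct, len 5
[3, 1] 2 distinct, len 2
[3, 1, 1] 2 distinct, len 3
[1, 1, 8] 2 distinct, len 3
[1, 1, 8, 1] 2 distinct, len 4
[1, 1, 8, 1, 1] 2 distinct, len 5
[1, 1, 8, 1, 1, 1] 2 distinct, len 6
[1, 1, 1, 3] 2 distinct, len 4
[1, 1, 1, 3, 3] 2 distinct, len 5
[1, 1, 1, 3, 3, 1] 2 distinct, len 6
[1, 8] 2 distinct, len 2
Longest length with ≤2 distinct: 6.

6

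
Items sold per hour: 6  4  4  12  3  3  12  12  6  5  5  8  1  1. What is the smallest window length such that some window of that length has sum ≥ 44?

6

Extend right; whenever the sum reaches 44, record the length and shrink from the left:
add 6: running sum 6 < 44
add 4: running sum 10 < 44
add 4: running sum 14 < 44
add 12: running sum 26 < 44
add 3: running sum 29 < 44
add 3: running sum 32 < 44
add 12: shortest ending here [6, 4, 4, 12, 3, 3, 12] sum 44, len 7
add 12: shortest ending here [4, 12, 3, 3, 12, 12] sum 46, len 6
add 6: shortest ending here [12, 3, 3, 12, 12, 6] sum 48, len 6
add 5: shortest ending here [12, 3, 3, 12, 12, 6, 5] sum 53, len 7
add 5: shortest ending here [3, 3, 12, 12, 6, 5, 5] sum 46, len 7
add 8: shortest ending here [12, 12, 6, 5, 5, 8] sum 48, len 6
add 1: shortest ending here [12, 12, 6, 5, 5, 8, 1] sum 49, len 7
add 1: shortest ending here [12, 12, 6, 5, 5, 8, 1, 1] sum 50, len 8
Shortest qualifying length: 6.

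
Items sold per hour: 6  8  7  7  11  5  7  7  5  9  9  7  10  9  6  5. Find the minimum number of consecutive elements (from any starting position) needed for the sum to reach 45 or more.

Extend right; whenever the sum reaches 45, record the length and shrink from the left:
add 6: running sum 6 < 45
add 8: running sum 14 < 45
add 7: running sum 21 < 45
add 7: running sum 28 < 45
add 11: running sum 39 < 45
add 5: running sum 44 < 45
end 6: [8, 7, 7, 11, 5, 7] sum 45, len 6
end 7: [8, 7, 7, 11, 5, 7, 7] sum 52, len 7
end 8: [7, 7, 11, 5, 7, 7, 5] sum 49, len 7
end 9: [7, 11, 5, 7, 7, 5, 9] sum 51, len 7
end 10: [11, 5, 7, 7, 5, 9, 9] sum 53, len 7
end 11: [5, 7, 7, 5, 9, 9, 7] sum 49, len 7
end 12: [7, 5, 9, 9, 7, 10] sum 47, len 6
end 13: [5, 9, 9, 7, 10, 9] sum 49, len 6
end 14: [9, 9, 7, 10, 9, 6] sum 50, len 6
end 15: [9, 7, 10, 9, 6, 5] sum 46, len 6
Shortest qualifying length: 6.

6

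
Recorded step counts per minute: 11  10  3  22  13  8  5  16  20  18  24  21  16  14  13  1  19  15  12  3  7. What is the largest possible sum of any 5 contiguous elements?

[11, 10, 3, 22, 13] → sum 59
[10, 3, 22, 13, 8] → sum 56
[3, 22, 13, 8, 5] → sum 51
[22, 13, 8, 5, 16] → sum 64
[13, 8, 5, 16, 20] → sum 62
[8, 5, 16, 20, 18] → sum 67
[5, 16, 20, 18, 24] → sum 83
[16, 20, 18, 24, 21] → sum 99
[20, 18, 24, 21, 16] → sum 99
[18, 24, 21, 16, 14] → sum 93
[24, 21, 16, 14, 13] → sum 88
[21, 16, 14, 13, 1] → sum 65
[16, 14, 13, 1, 19] → sum 63
[14, 13, 1, 19, 15] → sum 62
[13, 1, 19, 15, 12] → sum 60
[1, 19, 15, 12, 3] → sum 50
[19, 15, 12, 3, 7] → sum 56
Largest of these is 99.

99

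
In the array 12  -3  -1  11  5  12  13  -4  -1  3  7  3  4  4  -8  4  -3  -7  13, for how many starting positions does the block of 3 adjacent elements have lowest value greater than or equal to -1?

[12, -3, -1] → min -3
[-3, -1, 11] → min -3
[-1, 11, 5] → min -1  ≥ -1 ✓
[11, 5, 12] → min 5  ≥ -1 ✓
[5, 12, 13] → min 5  ≥ -1 ✓
[12, 13, -4] → min -4
[13, -4, -1] → min -4
[-4, -1, 3] → min -4
[-1, 3, 7] → min -1  ≥ -1 ✓
[3, 7, 3] → min 3  ≥ -1 ✓
[7, 3, 4] → min 3  ≥ -1 ✓
[3, 4, 4] → min 3  ≥ -1 ✓
[4, 4, -8] → min -8
[4, -8, 4] → min -8
[-8, 4, -3] → min -8
[4, -3, -7] → min -7
[-3, -7, 13] → min -7
7 windows satisfy the condition.

7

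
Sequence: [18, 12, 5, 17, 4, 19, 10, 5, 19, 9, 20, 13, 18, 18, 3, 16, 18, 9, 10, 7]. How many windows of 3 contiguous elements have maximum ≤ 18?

10

(18, 12, 5) → max 18  ≤ 18 ✓
(12, 5, 17) → max 17  ≤ 18 ✓
(5, 17, 4) → max 17  ≤ 18 ✓
(17, 4, 19) → max 19
(4, 19, 10) → max 19
(19, 10, 5) → max 19
(10, 5, 19) → max 19
(5, 19, 9) → max 19
(19, 9, 20) → max 20
(9, 20, 13) → max 20
(20, 13, 18) → max 20
(13, 18, 18) → max 18  ≤ 18 ✓
(18, 18, 3) → max 18  ≤ 18 ✓
(18, 3, 16) → max 18  ≤ 18 ✓
(3, 16, 18) → max 18  ≤ 18 ✓
(16, 18, 9) → max 18  ≤ 18 ✓
(18, 9, 10) → max 18  ≤ 18 ✓
(9, 10, 7) → max 10  ≤ 18 ✓
10 windows satisfy the condition.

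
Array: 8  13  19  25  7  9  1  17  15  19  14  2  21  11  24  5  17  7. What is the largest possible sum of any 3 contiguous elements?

[8, 13, 19] → sum 40
[13, 19, 25] → sum 57
[19, 25, 7] → sum 51
[25, 7, 9] → sum 41
[7, 9, 1] → sum 17
[9, 1, 17] → sum 27
[1, 17, 15] → sum 33
[17, 15, 19] → sum 51
[15, 19, 14] → sum 48
[19, 14, 2] → sum 35
[14, 2, 21] → sum 37
[2, 21, 11] → sum 34
[21, 11, 24] → sum 56
[11, 24, 5] → sum 40
[24, 5, 17] → sum 46
[5, 17, 7] → sum 29
Largest of these is 57.

57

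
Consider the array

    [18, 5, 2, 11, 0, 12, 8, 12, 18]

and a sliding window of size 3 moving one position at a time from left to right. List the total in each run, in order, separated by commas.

25, 18, 13, 23, 20, 32, 38

18 5 2 → sum 25
5 2 11 → sum 18
2 11 0 → sum 13
11 0 12 → sum 23
0 12 8 → sum 20
12 8 12 → sum 32
8 12 18 → sum 38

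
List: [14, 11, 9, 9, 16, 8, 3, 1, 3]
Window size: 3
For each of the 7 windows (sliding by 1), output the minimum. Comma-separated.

[14, 11, 9] → min 9
[11, 9, 9] → min 9
[9, 9, 16] → min 9
[9, 16, 8] → min 8
[16, 8, 3] → min 3
[8, 3, 1] → min 1
[3, 1, 3] → min 1

9, 9, 9, 8, 3, 1, 1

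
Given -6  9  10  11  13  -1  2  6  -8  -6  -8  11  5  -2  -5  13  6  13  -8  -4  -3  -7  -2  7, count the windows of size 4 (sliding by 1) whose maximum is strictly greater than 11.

10

[-6, 9, 10, 11] → max 11
[9, 10, 11, 13] → max 13  > 11 ✓
[10, 11, 13, -1] → max 13  > 11 ✓
[11, 13, -1, 2] → max 13  > 11 ✓
[13, -1, 2, 6] → max 13  > 11 ✓
[-1, 2, 6, -8] → max 6
[2, 6, -8, -6] → max 6
[6, -8, -6, -8] → max 6
[-8, -6, -8, 11] → max 11
[-6, -8, 11, 5] → max 11
[-8, 11, 5, -2] → max 11
[11, 5, -2, -5] → max 11
[5, -2, -5, 13] → max 13  > 11 ✓
[-2, -5, 13, 6] → max 13  > 11 ✓
[-5, 13, 6, 13] → max 13  > 11 ✓
[13, 6, 13, -8] → max 13  > 11 ✓
[6, 13, -8, -4] → max 13  > 11 ✓
[13, -8, -4, -3] → max 13  > 11 ✓
[-8, -4, -3, -7] → max -3
[-4, -3, -7, -2] → max -2
[-3, -7, -2, 7] → max 7
10 windows satisfy the condition.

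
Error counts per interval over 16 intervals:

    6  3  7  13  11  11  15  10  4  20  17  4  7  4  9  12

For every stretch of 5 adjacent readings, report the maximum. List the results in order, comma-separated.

13, 13, 15, 15, 15, 20, 20, 20, 20, 20, 17, 12

[6, 3, 7, 13, 11] → max 13
[3, 7, 13, 11, 11] → max 13
[7, 13, 11, 11, 15] → max 15
[13, 11, 11, 15, 10] → max 15
[11, 11, 15, 10, 4] → max 15
[11, 15, 10, 4, 20] → max 20
[15, 10, 4, 20, 17] → max 20
[10, 4, 20, 17, 4] → max 20
[4, 20, 17, 4, 7] → max 20
[20, 17, 4, 7, 4] → max 20
[17, 4, 7, 4, 9] → max 17
[4, 7, 4, 9, 12] → max 12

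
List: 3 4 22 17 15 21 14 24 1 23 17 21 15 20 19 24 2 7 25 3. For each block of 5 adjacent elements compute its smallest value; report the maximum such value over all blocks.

Window mins for each of the 16 positions:
[3, 4, 22, 17, 15] → min 3
[4, 22, 17, 15, 21] → min 4
[22, 17, 15, 21, 14] → min 14
[17, 15, 21, 14, 24] → min 14
[15, 21, 14, 24, 1] → min 1
[21, 14, 24, 1, 23] → min 1
[14, 24, 1, 23, 17] → min 1
[24, 1, 23, 17, 21] → min 1
[1, 23, 17, 21, 15] → min 1
[23, 17, 21, 15, 20] → min 15
[17, 21, 15, 20, 19] → min 15
[21, 15, 20, 19, 24] → min 15
[15, 20, 19, 24, 2] → min 2
[20, 19, 24, 2, 7] → min 2
[19, 24, 2, 7, 25] → min 2
[24, 2, 7, 25, 3] → min 2
Maximum of these is 15.

15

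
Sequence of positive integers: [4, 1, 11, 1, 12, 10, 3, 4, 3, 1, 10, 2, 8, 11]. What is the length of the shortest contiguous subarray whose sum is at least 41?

Extend right; whenever the sum reaches 41, record the length and shrink from the left:
add 4: running sum 4 < 41
add 1: running sum 5 < 41
add 11: running sum 16 < 41
add 1: running sum 17 < 41
add 12: running sum 29 < 41
add 10: running sum 39 < 41
add 3: shortest ending here [4, 1, 11, 1, 12, 10, 3] sum 42, len 7
add 4: shortest ending here [11, 1, 12, 10, 3, 4] sum 41, len 6
add 3: shortest ending here [11, 1, 12, 10, 3, 4, 3] sum 44, len 7
add 1: shortest ending here [11, 1, 12, 10, 3, 4, 3, 1] sum 45, len 8
add 10: shortest ending here [12, 10, 3, 4, 3, 1, 10] sum 43, len 7
add 2: shortest ending here [12, 10, 3, 4, 3, 1, 10, 2] sum 45, len 8
add 8: shortest ending here [10, 3, 4, 3, 1, 10, 2, 8] sum 41, len 8
add 11: shortest ending here [3, 4, 3, 1, 10, 2, 8, 11] sum 42, len 8
Shortest qualifying length: 6.

6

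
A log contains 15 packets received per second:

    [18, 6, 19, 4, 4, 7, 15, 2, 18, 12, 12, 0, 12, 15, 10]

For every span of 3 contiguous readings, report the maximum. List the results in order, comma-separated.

18 6 19 → max 19
6 19 4 → max 19
19 4 4 → max 19
4 4 7 → max 7
4 7 15 → max 15
7 15 2 → max 15
15 2 18 → max 18
2 18 12 → max 18
18 12 12 → max 18
12 12 0 → max 12
12 0 12 → max 12
0 12 15 → max 15
12 15 10 → max 15

19, 19, 19, 7, 15, 15, 18, 18, 18, 12, 12, 15, 15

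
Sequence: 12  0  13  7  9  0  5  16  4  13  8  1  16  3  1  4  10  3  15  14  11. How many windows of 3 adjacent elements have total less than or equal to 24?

10

12 0 13 → sum 25
0 13 7 → sum 20  ≤ 24 ✓
13 7 9 → sum 29
7 9 0 → sum 16  ≤ 24 ✓
9 0 5 → sum 14  ≤ 24 ✓
0 5 16 → sum 21  ≤ 24 ✓
5 16 4 → sum 25
16 4 13 → sum 33
4 13 8 → sum 25
13 8 1 → sum 22  ≤ 24 ✓
8 1 16 → sum 25
1 16 3 → sum 20  ≤ 24 ✓
16 3 1 → sum 20  ≤ 24 ✓
3 1 4 → sum 8  ≤ 24 ✓
1 4 10 → sum 15  ≤ 24 ✓
4 10 3 → sum 17  ≤ 24 ✓
10 3 15 → sum 28
3 15 14 → sum 32
15 14 11 → sum 40
10 windows satisfy the condition.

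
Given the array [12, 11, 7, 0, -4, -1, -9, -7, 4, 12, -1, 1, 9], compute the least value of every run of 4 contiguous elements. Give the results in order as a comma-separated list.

0, -4, -4, -9, -9, -9, -9, -7, -1, -1

12 11 7 0 → min 0
11 7 0 -4 → min -4
7 0 -4 -1 → min -4
0 -4 -1 -9 → min -9
-4 -1 -9 -7 → min -9
-1 -9 -7 4 → min -9
-9 -7 4 12 → min -9
-7 4 12 -1 → min -7
4 12 -1 1 → min -1
12 -1 1 9 → min -1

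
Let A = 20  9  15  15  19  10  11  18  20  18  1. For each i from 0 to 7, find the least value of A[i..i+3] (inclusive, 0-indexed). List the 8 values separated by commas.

20 9 15 15 → min 9
9 15 15 19 → min 9
15 15 19 10 → min 10
15 19 10 11 → min 10
19 10 11 18 → min 10
10 11 18 20 → min 10
11 18 20 18 → min 11
18 20 18 1 → min 1

9, 9, 10, 10, 10, 10, 11, 1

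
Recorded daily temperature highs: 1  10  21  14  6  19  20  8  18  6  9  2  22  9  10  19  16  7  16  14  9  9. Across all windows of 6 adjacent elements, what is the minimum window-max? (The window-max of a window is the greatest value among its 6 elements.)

Window maxs for each of the 17 positions:
1 10 21 14 6 19 → max 21
10 21 14 6 19 20 → max 21
21 14 6 19 20 8 → max 21
14 6 19 20 8 18 → max 20
6 19 20 8 18 6 → max 20
19 20 8 18 6 9 → max 20
20 8 18 6 9 2 → max 20
8 18 6 9 2 22 → max 22
18 6 9 2 22 9 → max 22
6 9 2 22 9 10 → max 22
9 2 22 9 10 19 → max 22
2 22 9 10 19 16 → max 22
22 9 10 19 16 7 → max 22
9 10 19 16 7 16 → max 19
10 19 16 7 16 14 → max 19
19 16 7 16 14 9 → max 19
16 7 16 14 9 9 → max 16
Minimum of these is 16.

16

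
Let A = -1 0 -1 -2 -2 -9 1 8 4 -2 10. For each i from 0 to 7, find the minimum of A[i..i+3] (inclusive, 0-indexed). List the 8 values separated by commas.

[-1, 0, -1, -2] → min -2
[0, -1, -2, -2] → min -2
[-1, -2, -2, -9] → min -9
[-2, -2, -9, 1] → min -9
[-2, -9, 1, 8] → min -9
[-9, 1, 8, 4] → min -9
[1, 8, 4, -2] → min -2
[8, 4, -2, 10] → min -2

-2, -2, -9, -9, -9, -9, -2, -2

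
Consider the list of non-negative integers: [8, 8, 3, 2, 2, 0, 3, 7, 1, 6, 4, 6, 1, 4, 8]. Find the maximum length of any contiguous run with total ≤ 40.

12

Extend to the right; shrink from the left whenever the sum exceeds 40:
→ 8: sum 8, len 1
→ 8: sum 16, len 2
→ 3: sum 19, len 3
→ 2: sum 21, len 4
→ 2: sum 23, len 5
→ 0: sum 23, len 6
→ 3: sum 26, len 7
→ 7: sum 33, len 8
→ 1: sum 34, len 9
→ 6: sum 40, len 10
→ 4 (dropped 8): sum 36, len 10
→ 6 (dropped 8): sum 34, len 10
→ 1: sum 35, len 11
→ 4: sum 39, len 12
→ 8 (dropped 3, 2, 2): sum 40, len 10
Longest length seen: 12.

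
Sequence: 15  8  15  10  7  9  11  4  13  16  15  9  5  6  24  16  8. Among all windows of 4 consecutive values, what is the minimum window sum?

[15, 8, 15, 10] → sum 48
[8, 15, 10, 7] → sum 40
[15, 10, 7, 9] → sum 41
[10, 7, 9, 11] → sum 37
[7, 9, 11, 4] → sum 31
[9, 11, 4, 13] → sum 37
[11, 4, 13, 16] → sum 44
[4, 13, 16, 15] → sum 48
[13, 16, 15, 9] → sum 53
[16, 15, 9, 5] → sum 45
[15, 9, 5, 6] → sum 35
[9, 5, 6, 24] → sum 44
[5, 6, 24, 16] → sum 51
[6, 24, 16, 8] → sum 54
Minimum of these is 31.

31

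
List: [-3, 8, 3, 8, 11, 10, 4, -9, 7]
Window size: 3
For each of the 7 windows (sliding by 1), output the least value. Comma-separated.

Sliding a size-3 window across the 9 values:
(-3, 8, 3) → min -3
(8, 3, 8) → min 3
(3, 8, 11) → min 3
(8, 11, 10) → min 8
(11, 10, 4) → min 4
(10, 4, -9) → min -9
(4, -9, 7) → min -9

-3, 3, 3, 8, 4, -9, -9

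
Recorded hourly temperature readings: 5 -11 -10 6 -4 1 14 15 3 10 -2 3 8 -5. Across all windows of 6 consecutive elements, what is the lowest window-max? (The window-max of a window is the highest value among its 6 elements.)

6

[5, -11, -10, 6, -4, 1] → max 6
[-11, -10, 6, -4, 1, 14] → max 14
[-10, 6, -4, 1, 14, 15] → max 15
[6, -4, 1, 14, 15, 3] → max 15
[-4, 1, 14, 15, 3, 10] → max 15
[1, 14, 15, 3, 10, -2] → max 15
[14, 15, 3, 10, -2, 3] → max 15
[15, 3, 10, -2, 3, 8] → max 15
[3, 10, -2, 3, 8, -5] → max 10
Lowest of these is 6.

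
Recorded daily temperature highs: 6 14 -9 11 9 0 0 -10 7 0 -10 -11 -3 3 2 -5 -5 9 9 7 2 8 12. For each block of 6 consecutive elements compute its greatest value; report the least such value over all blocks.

3

Window maxs for each of the 18 positions:
(6, 14, -9, 11, 9, 0) → max 14
(14, -9, 11, 9, 0, 0) → max 14
(-9, 11, 9, 0, 0, -10) → max 11
(11, 9, 0, 0, -10, 7) → max 11
(9, 0, 0, -10, 7, 0) → max 9
(0, 0, -10, 7, 0, -10) → max 7
(0, -10, 7, 0, -10, -11) → max 7
(-10, 7, 0, -10, -11, -3) → max 7
(7, 0, -10, -11, -3, 3) → max 7
(0, -10, -11, -3, 3, 2) → max 3
(-10, -11, -3, 3, 2, -5) → max 3
(-11, -3, 3, 2, -5, -5) → max 3
(-3, 3, 2, -5, -5, 9) → max 9
(3, 2, -5, -5, 9, 9) → max 9
(2, -5, -5, 9, 9, 7) → max 9
(-5, -5, 9, 9, 7, 2) → max 9
(-5, 9, 9, 7, 2, 8) → max 9
(9, 9, 7, 2, 8, 12) → max 12
Least of these is 3.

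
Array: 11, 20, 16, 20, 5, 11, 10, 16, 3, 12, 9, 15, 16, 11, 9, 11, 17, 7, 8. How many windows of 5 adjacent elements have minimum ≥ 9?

4

(11, 20, 16, 20, 5) → min 5
(20, 16, 20, 5, 11) → min 5
(16, 20, 5, 11, 10) → min 5
(20, 5, 11, 10, 16) → min 5
(5, 11, 10, 16, 3) → min 3
(11, 10, 16, 3, 12) → min 3
(10, 16, 3, 12, 9) → min 3
(16, 3, 12, 9, 15) → min 3
(3, 12, 9, 15, 16) → min 3
(12, 9, 15, 16, 11) → min 9  ≥ 9 ✓
(9, 15, 16, 11, 9) → min 9  ≥ 9 ✓
(15, 16, 11, 9, 11) → min 9  ≥ 9 ✓
(16, 11, 9, 11, 17) → min 9  ≥ 9 ✓
(11, 9, 11, 17, 7) → min 7
(9, 11, 17, 7, 8) → min 7
4 windows satisfy the condition.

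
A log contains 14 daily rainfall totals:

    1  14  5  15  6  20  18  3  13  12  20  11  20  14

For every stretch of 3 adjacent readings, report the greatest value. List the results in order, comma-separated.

14, 15, 15, 20, 20, 20, 18, 13, 20, 20, 20, 20

1 14 5 → max 14
14 5 15 → max 15
5 15 6 → max 15
15 6 20 → max 20
6 20 18 → max 20
20 18 3 → max 20
18 3 13 → max 18
3 13 12 → max 13
13 12 20 → max 20
12 20 11 → max 20
20 11 20 → max 20
11 20 14 → max 20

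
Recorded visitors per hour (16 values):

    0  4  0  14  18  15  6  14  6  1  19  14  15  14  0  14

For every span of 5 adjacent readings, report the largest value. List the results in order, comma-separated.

18, 18, 18, 18, 18, 15, 19, 19, 19, 19, 19, 15

Sliding a size-5 window across the 16 values:
[0, 4, 0, 14, 18] → max 18
[4, 0, 14, 18, 15] → max 18
[0, 14, 18, 15, 6] → max 18
[14, 18, 15, 6, 14] → max 18
[18, 15, 6, 14, 6] → max 18
[15, 6, 14, 6, 1] → max 15
[6, 14, 6, 1, 19] → max 19
[14, 6, 1, 19, 14] → max 19
[6, 1, 19, 14, 15] → max 19
[1, 19, 14, 15, 14] → max 19
[19, 14, 15, 14, 0] → max 19
[14, 15, 14, 0, 14] → max 15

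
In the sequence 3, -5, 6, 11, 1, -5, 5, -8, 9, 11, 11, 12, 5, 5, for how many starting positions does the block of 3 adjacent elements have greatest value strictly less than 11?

4

3 -5 6 → max 6  < 11 ✓
-5 6 11 → max 11
6 11 1 → max 11
11 1 -5 → max 11
1 -5 5 → max 5  < 11 ✓
-5 5 -8 → max 5  < 11 ✓
5 -8 9 → max 9  < 11 ✓
-8 9 11 → max 11
9 11 11 → max 11
11 11 12 → max 12
11 12 5 → max 12
12 5 5 → max 12
4 windows satisfy the condition.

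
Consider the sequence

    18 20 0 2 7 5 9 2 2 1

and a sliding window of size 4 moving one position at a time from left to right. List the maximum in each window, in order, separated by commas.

20, 20, 7, 9, 9, 9, 9

18 20 0 2 → max 20
20 0 2 7 → max 20
0 2 7 5 → max 7
2 7 5 9 → max 9
7 5 9 2 → max 9
5 9 2 2 → max 9
9 2 2 1 → max 9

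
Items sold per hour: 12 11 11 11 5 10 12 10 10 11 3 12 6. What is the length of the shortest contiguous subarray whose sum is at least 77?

8

add 12: running sum 12 < 77
add 11: running sum 23 < 77
add 11: running sum 34 < 77
add 11: running sum 45 < 77
add 5: running sum 50 < 77
add 10: running sum 60 < 77
add 12: running sum 72 < 77
end 7: [12, 11, 11, 11, 5, 10, 12, 10] sum 82, len 8
end 8: [11, 11, 11, 5, 10, 12, 10, 10] sum 80, len 8
end 9: [11, 11, 5, 10, 12, 10, 10, 11] sum 80, len 8
end 10: [11, 11, 5, 10, 12, 10, 10, 11, 3] sum 83, len 9
end 11: [11, 5, 10, 12, 10, 10, 11, 3, 12] sum 84, len 9
end 12: [5, 10, 12, 10, 10, 11, 3, 12, 6] sum 79, len 9
Shortest qualifying length: 8.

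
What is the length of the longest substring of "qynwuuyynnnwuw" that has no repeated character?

[q] len 1
[q, y] len 2
[q, y, n] len 3
[q, y, n, w] len 4
[q, y, n, w, u] len 5
[u] len 1
[u, y] len 2
[y] len 1
[y, n] len 2
[n] len 1
[n] len 1
[n, w] len 2
[n, w, u] len 3
[u, w] len 2
Longest all-distinct length: 5.

5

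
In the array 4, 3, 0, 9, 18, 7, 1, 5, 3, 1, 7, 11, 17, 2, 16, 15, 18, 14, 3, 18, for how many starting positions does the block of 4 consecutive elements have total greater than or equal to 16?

(4, 3, 0, 9) → sum 16  ≥ 16 ✓
(3, 0, 9, 18) → sum 30  ≥ 16 ✓
(0, 9, 18, 7) → sum 34  ≥ 16 ✓
(9, 18, 7, 1) → sum 35  ≥ 16 ✓
(18, 7, 1, 5) → sum 31  ≥ 16 ✓
(7, 1, 5, 3) → sum 16  ≥ 16 ✓
(1, 5, 3, 1) → sum 10
(5, 3, 1, 7) → sum 16  ≥ 16 ✓
(3, 1, 7, 11) → sum 22  ≥ 16 ✓
(1, 7, 11, 17) → sum 36  ≥ 16 ✓
(7, 11, 17, 2) → sum 37  ≥ 16 ✓
(11, 17, 2, 16) → sum 46  ≥ 16 ✓
(17, 2, 16, 15) → sum 50  ≥ 16 ✓
(2, 16, 15, 18) → sum 51  ≥ 16 ✓
(16, 15, 18, 14) → sum 63  ≥ 16 ✓
(15, 18, 14, 3) → sum 50  ≥ 16 ✓
(18, 14, 3, 18) → sum 53  ≥ 16 ✓
16 windows satisfy the condition.

16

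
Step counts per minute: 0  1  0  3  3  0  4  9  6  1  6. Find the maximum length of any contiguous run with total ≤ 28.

Extend to the right; shrink from the left whenever the sum exceeds 28:
add 0: [0] sum 0, len 1
add 1: [0, 1] sum 1, len 2
add 0: [0, 1, 0] sum 1, len 3
add 3: [0, 1, 0, 3] sum 4, len 4
add 3: [0, 1, 0, 3, 3] sum 7, len 5
add 0: [0, 1, 0, 3, 3, 0] sum 7, len 6
add 4: [0, 1, 0, 3, 3, 0, 4] sum 11, len 7
add 9: [0, 1, 0, 3, 3, 0, 4, 9] sum 20, len 8
add 6: [0, 1, 0, 3, 3, 0, 4, 9, 6] sum 26, len 9
add 1: [0, 1, 0, 3, 3, 0, 4, 9, 6, 1] sum 27, len 10
add 6: [0, 4, 9, 6, 1, 6] sum 26, len 6
Longest length seen: 10.

10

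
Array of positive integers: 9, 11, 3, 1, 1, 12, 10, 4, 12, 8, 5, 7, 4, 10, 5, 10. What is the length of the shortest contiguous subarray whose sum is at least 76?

add 9: running sum 9 < 76
add 11: running sum 20 < 76
add 3: running sum 23 < 76
add 1: running sum 24 < 76
add 1: running sum 25 < 76
add 12: running sum 37 < 76
add 10: running sum 47 < 76
add 4: running sum 51 < 76
add 12: running sum 63 < 76
add 8: running sum 71 < 76
add 5: shortest ending here [9, 11, 3, 1, 1, 12, 10, 4, 12, 8, 5] sum 76, len 11
add 7: shortest ending here [9, 11, 3, 1, 1, 12, 10, 4, 12, 8, 5, 7] sum 83, len 12
add 4: shortest ending here [11, 3, 1, 1, 12, 10, 4, 12, 8, 5, 7, 4] sum 78, len 12
add 10: shortest ending here [3, 1, 1, 12, 10, 4, 12, 8, 5, 7, 4, 10] sum 77, len 12
add 5: shortest ending here [12, 10, 4, 12, 8, 5, 7, 4, 10, 5] sum 77, len 10
add 10: shortest ending here [12, 10, 4, 12, 8, 5, 7, 4, 10, 5, 10] sum 87, len 11
Shortest qualifying length: 10.

10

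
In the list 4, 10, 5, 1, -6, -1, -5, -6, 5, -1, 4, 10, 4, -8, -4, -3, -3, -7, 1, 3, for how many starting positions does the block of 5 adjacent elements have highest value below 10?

9

[4, 10, 5, 1, -6] → max 10
[10, 5, 1, -6, -1] → max 10
[5, 1, -6, -1, -5] → max 5  < 10 ✓
[1, -6, -1, -5, -6] → max 1  < 10 ✓
[-6, -1, -5, -6, 5] → max 5  < 10 ✓
[-1, -5, -6, 5, -1] → max 5  < 10 ✓
[-5, -6, 5, -1, 4] → max 5  < 10 ✓
[-6, 5, -1, 4, 10] → max 10
[5, -1, 4, 10, 4] → max 10
[-1, 4, 10, 4, -8] → max 10
[4, 10, 4, -8, -4] → max 10
[10, 4, -8, -4, -3] → max 10
[4, -8, -4, -3, -3] → max 4  < 10 ✓
[-8, -4, -3, -3, -7] → max -3  < 10 ✓
[-4, -3, -3, -7, 1] → max 1  < 10 ✓
[-3, -3, -7, 1, 3] → max 3  < 10 ✓
9 windows satisfy the condition.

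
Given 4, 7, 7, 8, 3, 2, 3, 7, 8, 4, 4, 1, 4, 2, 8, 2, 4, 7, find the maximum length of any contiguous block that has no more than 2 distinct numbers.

4

[4] 1 distinct, len 1
[4, 7] 2 distinct, len 2
[4, 7, 7] 2 distinct, len 3
[7, 7, 8] 2 distinct, len 3
[8, 3] 2 distinct, len 2
[3, 2] 2 distinct, len 2
[3, 2, 3] 2 distinct, len 3
[3, 7] 2 distinct, len 2
[7, 8] 2 distinct, len 2
[8, 4] 2 distinct, len 2
[8, 4, 4] 2 distinct, len 3
[4, 4, 1] 2 distinct, len 3
[4, 4, 1, 4] 2 distinct, len 4
[4, 2] 2 distinct, len 2
[2, 8] 2 distinct, len 2
[2, 8, 2] 2 distinct, len 3
[2, 4] 2 distinct, len 2
[4, 7] 2 distinct, len 2
Longest length with ≤2 distinct: 4.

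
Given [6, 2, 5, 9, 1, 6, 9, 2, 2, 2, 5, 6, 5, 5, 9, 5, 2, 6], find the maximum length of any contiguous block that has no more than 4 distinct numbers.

add 6: window [6] (1 distinct), len 1
add 2: window [6, 2] (2 distinct), len 2
add 5: window [6, 2, 5] (3 distinct), len 3
add 9: window [6, 2, 5, 9] (4 distinct), len 4
add 1: window [2, 5, 9, 1] (4 distinct), len 4
add 6: window [5, 9, 1, 6] (4 distinct), len 4
add 9: window [5, 9, 1, 6, 9] (4 distinct), len 5
add 2: window [9, 1, 6, 9, 2] (4 distinct), len 5
add 2: window [9, 1, 6, 9, 2, 2] (4 distinct), len 6
add 2: window [9, 1, 6, 9, 2, 2, 2] (4 distinct), len 7
add 5: window [6, 9, 2, 2, 2, 5] (4 distinct), len 6
add 6: window [6, 9, 2, 2, 2, 5, 6] (4 distinct), len 7
add 5: window [6, 9, 2, 2, 2, 5, 6, 5] (4 distinct), len 8
add 5: window [6, 9, 2, 2, 2, 5, 6, 5, 5] (4 distinct), len 9
add 9: window [6, 9, 2, 2, 2, 5, 6, 5, 5, 9] (4 distinct), len 10
add 5: window [6, 9, 2, 2, 2, 5, 6, 5, 5, 9, 5] (4 distinct), len 11
add 2: window [6, 9, 2, 2, 2, 5, 6, 5, 5, 9, 5, 2] (4 distinct), len 12
add 6: window [6, 9, 2, 2, 2, 5, 6, 5, 5, 9, 5, 2, 6] (4 distinct), len 13
Longest length with ≤4 distinct: 13.

13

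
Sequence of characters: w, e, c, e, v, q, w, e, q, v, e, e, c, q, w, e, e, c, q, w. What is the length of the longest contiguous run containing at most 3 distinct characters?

add w: window [w] (1 distinct), len 1
add e: window [w, e] (2 distinct), len 2
add c: window [w, e, c] (3 distinct), len 3
add e: window [w, e, c, e] (3 distinct), len 4
add v: window [e, c, e, v] (3 distinct), len 4
add q: window [e, v, q] (3 distinct), len 3
add w: window [v, q, w] (3 distinct), len 3
add e: window [q, w, e] (3 distinct), len 3
add q: window [q, w, e, q] (3 distinct), len 4
add v: window [e, q, v] (3 distinct), len 3
add e: window [e, q, v, e] (3 distinct), len 4
add e: window [e, q, v, e, e] (3 distinct), len 5
add c: window [v, e, e, c] (3 distinct), len 4
add q: window [e, e, c, q] (3 distinct), len 4
add w: window [c, q, w] (3 distinct), len 3
add e: window [q, w, e] (3 distinct), len 3
add e: window [q, w, e, e] (3 distinct), len 4
add c: window [w, e, e, c] (3 distinct), len 4
add q: window [e, e, c, q] (3 distinct), len 4
add w: window [c, q, w] (3 distinct), len 3
Longest length with ≤3 distinct: 5.

5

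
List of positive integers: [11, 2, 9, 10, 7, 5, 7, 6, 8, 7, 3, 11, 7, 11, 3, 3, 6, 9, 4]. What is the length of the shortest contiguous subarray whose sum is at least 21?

3

add 11: running sum 11 < 21
add 2: running sum 13 < 21
add 9: shortest ending here [11, 2, 9] sum 22, len 3
add 10: shortest ending here [2, 9, 10] sum 21, len 3
add 7: shortest ending here [9, 10, 7] sum 26, len 3
add 5: shortest ending here [10, 7, 5] sum 22, len 3
add 7: shortest ending here [10, 7, 5, 7] sum 29, len 4
add 6: shortest ending here [7, 5, 7, 6] sum 25, len 4
add 8: shortest ending here [7, 6, 8] sum 21, len 3
add 7: shortest ending here [6, 8, 7] sum 21, len 3
add 3: shortest ending here [6, 8, 7, 3] sum 24, len 4
add 11: shortest ending here [7, 3, 11] sum 21, len 3
add 7: shortest ending here [3, 11, 7] sum 21, len 3
add 11: shortest ending here [11, 7, 11] sum 29, len 3
add 3: shortest ending here [7, 11, 3] sum 21, len 3
add 3: shortest ending here [7, 11, 3, 3] sum 24, len 4
add 6: shortest ending here [11, 3, 3, 6] sum 23, len 4
add 9: shortest ending here [3, 3, 6, 9] sum 21, len 4
add 4: shortest ending here [3, 6, 9, 4] sum 22, len 4
Shortest qualifying length: 3.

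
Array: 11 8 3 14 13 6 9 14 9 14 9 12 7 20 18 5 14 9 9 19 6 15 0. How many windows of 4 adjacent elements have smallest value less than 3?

1

[11, 8, 3, 14] → min 3
[8, 3, 14, 13] → min 3
[3, 14, 13, 6] → min 3
[14, 13, 6, 9] → min 6
[13, 6, 9, 14] → min 6
[6, 9, 14, 9] → min 6
[9, 14, 9, 14] → min 9
[14, 9, 14, 9] → min 9
[9, 14, 9, 12] → min 9
[14, 9, 12, 7] → min 7
[9, 12, 7, 20] → min 7
[12, 7, 20, 18] → min 7
[7, 20, 18, 5] → min 5
[20, 18, 5, 14] → min 5
[18, 5, 14, 9] → min 5
[5, 14, 9, 9] → min 5
[14, 9, 9, 19] → min 9
[9, 9, 19, 6] → min 6
[9, 19, 6, 15] → min 6
[19, 6, 15, 0] → min 0  < 3 ✓
1 window satisfy the condition.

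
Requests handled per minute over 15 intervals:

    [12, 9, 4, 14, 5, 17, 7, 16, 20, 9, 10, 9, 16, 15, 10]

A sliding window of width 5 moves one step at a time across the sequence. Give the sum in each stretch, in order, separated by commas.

[12, 9, 4, 14, 5] → sum 44
[9, 4, 14, 5, 17] → sum 49
[4, 14, 5, 17, 7] → sum 47
[14, 5, 17, 7, 16] → sum 59
[5, 17, 7, 16, 20] → sum 65
[17, 7, 16, 20, 9] → sum 69
[7, 16, 20, 9, 10] → sum 62
[16, 20, 9, 10, 9] → sum 64
[20, 9, 10, 9, 16] → sum 64
[9, 10, 9, 16, 15] → sum 59
[10, 9, 16, 15, 10] → sum 60

44, 49, 47, 59, 65, 69, 62, 64, 64, 59, 60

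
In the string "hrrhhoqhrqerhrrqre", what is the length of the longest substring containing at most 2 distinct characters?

5

add h: window [h] (1 distinct), len 1
add r: window [h, r] (2 distinct), len 2
add r: window [h, r, r] (2 distinct), len 3
add h: window [h, r, r, h] (2 distinct), len 4
add h: window [h, r, r, h, h] (2 distinct), len 5
add o: window [h, h, o] (2 distinct), len 3
add q: window [o, q] (2 distinct), len 2
add h: window [q, h] (2 distinct), len 2
add r: window [h, r] (2 distinct), len 2
add q: window [r, q] (2 distinct), len 2
add e: window [q, e] (2 distinct), len 2
add r: window [e, r] (2 distinct), len 2
add h: window [r, h] (2 distinct), len 2
add r: window [r, h, r] (2 distinct), len 3
add r: window [r, h, r, r] (2 distinct), len 4
add q: window [r, r, q] (2 distinct), len 3
add r: window [r, r, q, r] (2 distinct), len 4
add e: window [r, e] (2 distinct), len 2
Longest length with ≤2 distinct: 5.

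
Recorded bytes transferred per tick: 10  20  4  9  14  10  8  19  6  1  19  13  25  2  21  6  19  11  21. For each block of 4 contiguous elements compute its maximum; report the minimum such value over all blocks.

14

[10, 20, 4, 9] → max 20
[20, 4, 9, 14] → max 20
[4, 9, 14, 10] → max 14
[9, 14, 10, 8] → max 14
[14, 10, 8, 19] → max 19
[10, 8, 19, 6] → max 19
[8, 19, 6, 1] → max 19
[19, 6, 1, 19] → max 19
[6, 1, 19, 13] → max 19
[1, 19, 13, 25] → max 25
[19, 13, 25, 2] → max 25
[13, 25, 2, 21] → max 25
[25, 2, 21, 6] → max 25
[2, 21, 6, 19] → max 21
[21, 6, 19, 11] → max 21
[6, 19, 11, 21] → max 21
Minimum of these is 14.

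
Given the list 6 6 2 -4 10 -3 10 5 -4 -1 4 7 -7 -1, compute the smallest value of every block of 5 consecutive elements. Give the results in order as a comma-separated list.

6 6 2 -4 10 → min -4
6 2 -4 10 -3 → min -4
2 -4 10 -3 10 → min -4
-4 10 -3 10 5 → min -4
10 -3 10 5 -4 → min -4
-3 10 5 -4 -1 → min -4
10 5 -4 -1 4 → min -4
5 -4 -1 4 7 → min -4
-4 -1 4 7 -7 → min -7
-1 4 7 -7 -1 → min -7

-4, -4, -4, -4, -4, -4, -4, -4, -7, -7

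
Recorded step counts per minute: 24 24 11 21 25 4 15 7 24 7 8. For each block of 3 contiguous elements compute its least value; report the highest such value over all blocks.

24 24 11 → min 11
24 11 21 → min 11
11 21 25 → min 11
21 25 4 → min 4
25 4 15 → min 4
4 15 7 → min 4
15 7 24 → min 7
7 24 7 → min 7
24 7 8 → min 7
Highest of these is 11.

11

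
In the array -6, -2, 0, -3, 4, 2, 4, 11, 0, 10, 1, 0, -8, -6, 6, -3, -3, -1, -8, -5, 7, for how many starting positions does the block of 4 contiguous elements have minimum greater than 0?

(-6, -2, 0, -3) → min -6
(-2, 0, -3, 4) → min -3
(0, -3, 4, 2) → min -3
(-3, 4, 2, 4) → min -3
(4, 2, 4, 11) → min 2  > 0 ✓
(2, 4, 11, 0) → min 0
(4, 11, 0, 10) → min 0
(11, 0, 10, 1) → min 0
(0, 10, 1, 0) → min 0
(10, 1, 0, -8) → min -8
(1, 0, -8, -6) → min -8
(0, -8, -6, 6) → min -8
(-8, -6, 6, -3) → min -8
(-6, 6, -3, -3) → min -6
(6, -3, -3, -1) → min -3
(-3, -3, -1, -8) → min -8
(-3, -1, -8, -5) → min -8
(-1, -8, -5, 7) → min -8
1 window satisfy the condition.

1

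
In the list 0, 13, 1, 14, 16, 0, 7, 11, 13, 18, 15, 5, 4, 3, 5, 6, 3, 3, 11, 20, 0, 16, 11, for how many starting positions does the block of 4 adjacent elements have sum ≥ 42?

7

[0, 13, 1, 14] → sum 28
[13, 1, 14, 16] → sum 44  ≥ 42 ✓
[1, 14, 16, 0] → sum 31
[14, 16, 0, 7] → sum 37
[16, 0, 7, 11] → sum 34
[0, 7, 11, 13] → sum 31
[7, 11, 13, 18] → sum 49  ≥ 42 ✓
[11, 13, 18, 15] → sum 57  ≥ 42 ✓
[13, 18, 15, 5] → sum 51  ≥ 42 ✓
[18, 15, 5, 4] → sum 42  ≥ 42 ✓
[15, 5, 4, 3] → sum 27
[5, 4, 3, 5] → sum 17
[4, 3, 5, 6] → sum 18
[3, 5, 6, 3] → sum 17
[5, 6, 3, 3] → sum 17
[6, 3, 3, 11] → sum 23
[3, 3, 11, 20] → sum 37
[3, 11, 20, 0] → sum 34
[11, 20, 0, 16] → sum 47  ≥ 42 ✓
[20, 0, 16, 11] → sum 47  ≥ 42 ✓
7 windows satisfy the condition.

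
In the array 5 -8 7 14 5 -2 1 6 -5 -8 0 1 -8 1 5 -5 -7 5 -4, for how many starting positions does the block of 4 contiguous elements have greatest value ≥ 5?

(5, -8, 7, 14) → max 14  ≥ 5 ✓
(-8, 7, 14, 5) → max 14  ≥ 5 ✓
(7, 14, 5, -2) → max 14  ≥ 5 ✓
(14, 5, -2, 1) → max 14  ≥ 5 ✓
(5, -2, 1, 6) → max 6  ≥ 5 ✓
(-2, 1, 6, -5) → max 6  ≥ 5 ✓
(1, 6, -5, -8) → max 6  ≥ 5 ✓
(6, -5, -8, 0) → max 6  ≥ 5 ✓
(-5, -8, 0, 1) → max 1
(-8, 0, 1, -8) → max 1
(0, 1, -8, 1) → max 1
(1, -8, 1, 5) → max 5  ≥ 5 ✓
(-8, 1, 5, -5) → max 5  ≥ 5 ✓
(1, 5, -5, -7) → max 5  ≥ 5 ✓
(5, -5, -7, 5) → max 5  ≥ 5 ✓
(-5, -7, 5, -4) → max 5  ≥ 5 ✓
13 windows satisfy the condition.

13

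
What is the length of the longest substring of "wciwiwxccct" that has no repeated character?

[w] len 1
[w, c] len 2
[w, c, i] len 3
[c, i, w] len 3
[w, i] len 2
[i, w] len 2
[i, w, x] len 3
[i, w, x, c] len 4
[c] len 1
[c] len 1
[c, t] len 2
Longest all-distinct length: 4.

4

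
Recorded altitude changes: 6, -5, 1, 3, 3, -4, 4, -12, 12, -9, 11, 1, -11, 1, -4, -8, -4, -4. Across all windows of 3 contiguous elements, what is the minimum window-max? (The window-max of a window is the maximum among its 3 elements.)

Each size-3 window and its max:
6 -5 1 → max 6
-5 1 3 → max 3
1 3 3 → max 3
3 3 -4 → max 3
3 -4 4 → max 4
-4 4 -12 → max 4
4 -12 12 → max 12
-12 12 -9 → max 12
12 -9 11 → max 12
-9 11 1 → max 11
11 1 -11 → max 11
1 -11 1 → max 1
-11 1 -4 → max 1
1 -4 -8 → max 1
-4 -8 -4 → max -4
-8 -4 -4 → max -4
Minimum of these is -4.

-4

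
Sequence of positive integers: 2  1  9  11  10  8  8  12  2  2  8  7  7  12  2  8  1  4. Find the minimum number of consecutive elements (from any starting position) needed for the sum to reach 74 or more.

add 2: running sum 2 < 74
add 1: running sum 3 < 74
add 9: running sum 12 < 74
add 11: running sum 23 < 74
add 10: running sum 33 < 74
add 8: running sum 41 < 74
add 8: running sum 49 < 74
add 12: running sum 61 < 74
add 2: running sum 63 < 74
add 2: running sum 65 < 74
add 8: running sum 73 < 74
end 11: [9, 11, 10, 8, 8, 12, 2, 2, 8, 7] sum 77, len 10
end 12: [11, 10, 8, 8, 12, 2, 2, 8, 7, 7] sum 75, len 10
end 13: [10, 8, 8, 12, 2, 2, 8, 7, 7, 12] sum 76, len 10
end 14: [10, 8, 8, 12, 2, 2, 8, 7, 7, 12, 2] sum 78, len 11
end 15: [8, 8, 12, 2, 2, 8, 7, 7, 12, 2, 8] sum 76, len 11
end 16: [8, 8, 12, 2, 2, 8, 7, 7, 12, 2, 8, 1] sum 77, len 12
end 17: [8, 8, 12, 2, 2, 8, 7, 7, 12, 2, 8, 1, 4] sum 81, len 13
Shortest qualifying length: 10.

10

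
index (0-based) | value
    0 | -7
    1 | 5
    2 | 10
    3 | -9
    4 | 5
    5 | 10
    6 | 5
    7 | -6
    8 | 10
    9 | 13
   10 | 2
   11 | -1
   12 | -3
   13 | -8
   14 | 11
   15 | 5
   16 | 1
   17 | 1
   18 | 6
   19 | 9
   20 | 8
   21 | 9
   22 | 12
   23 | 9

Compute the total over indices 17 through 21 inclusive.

33

Elements at indices 17..21: 1, 6, 9, 8, 9
sum(1, 6, 9, 8, 9) = 33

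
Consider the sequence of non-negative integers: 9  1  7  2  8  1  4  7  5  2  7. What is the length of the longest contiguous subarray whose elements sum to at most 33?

→ 9: sum 9, len 1
→ 1: sum 10, len 2
→ 7: sum 17, len 3
→ 2: sum 19, len 4
→ 8: sum 27, len 5
→ 1: sum 28, len 6
→ 4: sum 32, len 7
→ 7 (dropped 9): sum 30, len 7
→ 5 (dropped 1, 7): sum 27, len 6
→ 2: sum 29, len 7
→ 7 (dropped 2, 8): sum 26, len 6
Longest length seen: 7.

7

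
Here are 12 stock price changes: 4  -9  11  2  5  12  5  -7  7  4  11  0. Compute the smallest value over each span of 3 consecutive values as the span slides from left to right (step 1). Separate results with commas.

-9, -9, 2, 2, 5, -7, -7, -7, 4, 0

(4, -9, 11) → min -9
(-9, 11, 2) → min -9
(11, 2, 5) → min 2
(2, 5, 12) → min 2
(5, 12, 5) → min 5
(12, 5, -7) → min -7
(5, -7, 7) → min -7
(-7, 7, 4) → min -7
(7, 4, 11) → min 4
(4, 11, 0) → min 0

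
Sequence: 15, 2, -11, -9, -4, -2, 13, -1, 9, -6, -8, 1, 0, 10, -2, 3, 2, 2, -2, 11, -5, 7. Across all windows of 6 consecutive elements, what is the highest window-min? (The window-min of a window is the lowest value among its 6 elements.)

Window mins for each of the 17 positions:
(15, 2, -11, -9, -4, -2) → min -11
(2, -11, -9, -4, -2, 13) → min -11
(-11, -9, -4, -2, 13, -1) → min -11
(-9, -4, -2, 13, -1, 9) → min -9
(-4, -2, 13, -1, 9, -6) → min -6
(-2, 13, -1, 9, -6, -8) → min -8
(13, -1, 9, -6, -8, 1) → min -8
(-1, 9, -6, -8, 1, 0) → min -8
(9, -6, -8, 1, 0, 10) → min -8
(-6, -8, 1, 0, 10, -2) → min -8
(-8, 1, 0, 10, -2, 3) → min -8
(1, 0, 10, -2, 3, 2) → min -2
(0, 10, -2, 3, 2, 2) → min -2
(10, -2, 3, 2, 2, -2) → min -2
(-2, 3, 2, 2, -2, 11) → min -2
(3, 2, 2, -2, 11, -5) → min -5
(2, 2, -2, 11, -5, 7) → min -5
Highest of these is -2.

-2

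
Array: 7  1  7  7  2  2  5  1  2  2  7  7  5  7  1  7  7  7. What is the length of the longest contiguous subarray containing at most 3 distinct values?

Extend right; when distinct count exceeds 3, shrink from the left:
add 7: window [7] (1 distinct), len 1
add 1: window [7, 1] (2 distinct), len 2
add 7: window [7, 1, 7] (2 distinct), len 3
add 7: window [7, 1, 7, 7] (2 distinct), len 4
add 2: window [7, 1, 7, 7, 2] (3 distinct), len 5
add 2: window [7, 1, 7, 7, 2, 2] (3 distinct), len 6
add 5: window [7, 7, 2, 2, 5] (3 distinct), len 5
add 1: window [2, 2, 5, 1] (3 distinct), len 4
add 2: window [2, 2, 5, 1, 2] (3 distinct), len 5
add 2: window [2, 2, 5, 1, 2, 2] (3 distinct), len 6
add 7: window [1, 2, 2, 7] (3 distinct), len 4
add 7: window [1, 2, 2, 7, 7] (3 distinct), len 5
add 5: window [2, 2, 7, 7, 5] (3 distinct), len 5
add 7: window [2, 2, 7, 7, 5, 7] (3 distinct), len 6
add 1: window [7, 7, 5, 7, 1] (3 distinct), len 5
add 7: window [7, 7, 5, 7, 1, 7] (3 distinct), len 6
add 7: window [7, 7, 5, 7, 1, 7, 7] (3 distinct), len 7
add 7: window [7, 7, 5, 7, 1, 7, 7, 7] (3 distinct), len 8
Longest length with ≤3 distinct: 8.

8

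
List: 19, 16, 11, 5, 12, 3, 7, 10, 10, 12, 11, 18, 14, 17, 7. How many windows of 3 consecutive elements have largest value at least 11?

11

19 16 11 → max 19  ≥ 11 ✓
16 11 5 → max 16  ≥ 11 ✓
11 5 12 → max 12  ≥ 11 ✓
5 12 3 → max 12  ≥ 11 ✓
12 3 7 → max 12  ≥ 11 ✓
3 7 10 → max 10
7 10 10 → max 10
10 10 12 → max 12  ≥ 11 ✓
10 12 11 → max 12  ≥ 11 ✓
12 11 18 → max 18  ≥ 11 ✓
11 18 14 → max 18  ≥ 11 ✓
18 14 17 → max 18  ≥ 11 ✓
14 17 7 → max 17  ≥ 11 ✓
11 windows satisfy the condition.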